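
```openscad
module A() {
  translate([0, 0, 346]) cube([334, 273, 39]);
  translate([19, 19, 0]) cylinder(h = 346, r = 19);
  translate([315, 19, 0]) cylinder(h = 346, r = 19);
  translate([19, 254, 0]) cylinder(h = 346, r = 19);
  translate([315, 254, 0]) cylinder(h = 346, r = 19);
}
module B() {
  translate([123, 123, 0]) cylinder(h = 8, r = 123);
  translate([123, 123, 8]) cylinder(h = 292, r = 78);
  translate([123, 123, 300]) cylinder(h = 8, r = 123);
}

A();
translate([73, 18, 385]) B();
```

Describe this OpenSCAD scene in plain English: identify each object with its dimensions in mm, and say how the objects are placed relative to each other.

A is a four-legged stool. The seat is a 334×273×39 mm slab whose top surface is at z = 385 mm; four round legs, each 38 mm in diameter, run from the floor (z = 0) to the underside of the seat, each leg's axis is inset half a diameter from the nearest pair of seat edges (so the leg's bounding box is flush with the corner).

B is a spool: two coaxial disc flanges of radius 123 mm and thickness 8 mm, joined by a core cylinder of radius 78 mm and height 292 mm. The lower flange rests on z = 0 and the three cylinders share a vertical axis.

The spool is on top of the stool.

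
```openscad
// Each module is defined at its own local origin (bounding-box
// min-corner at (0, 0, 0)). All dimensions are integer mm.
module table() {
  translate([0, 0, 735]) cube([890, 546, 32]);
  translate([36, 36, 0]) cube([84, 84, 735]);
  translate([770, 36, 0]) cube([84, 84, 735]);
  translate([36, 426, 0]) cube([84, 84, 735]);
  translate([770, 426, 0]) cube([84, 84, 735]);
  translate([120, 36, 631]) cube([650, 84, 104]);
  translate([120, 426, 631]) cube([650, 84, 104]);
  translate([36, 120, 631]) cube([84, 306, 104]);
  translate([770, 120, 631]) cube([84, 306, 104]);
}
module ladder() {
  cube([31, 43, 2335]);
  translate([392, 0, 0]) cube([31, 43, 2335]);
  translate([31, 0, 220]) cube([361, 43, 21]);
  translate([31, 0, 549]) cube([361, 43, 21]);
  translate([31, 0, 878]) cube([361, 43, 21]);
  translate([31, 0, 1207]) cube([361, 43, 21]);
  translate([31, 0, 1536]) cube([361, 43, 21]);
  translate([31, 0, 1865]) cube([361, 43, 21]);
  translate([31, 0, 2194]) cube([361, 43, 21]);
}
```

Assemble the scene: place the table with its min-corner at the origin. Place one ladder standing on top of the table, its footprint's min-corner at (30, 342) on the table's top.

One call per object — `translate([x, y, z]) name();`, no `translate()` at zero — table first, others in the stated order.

table();
translate([30, 342, 767]) ladder();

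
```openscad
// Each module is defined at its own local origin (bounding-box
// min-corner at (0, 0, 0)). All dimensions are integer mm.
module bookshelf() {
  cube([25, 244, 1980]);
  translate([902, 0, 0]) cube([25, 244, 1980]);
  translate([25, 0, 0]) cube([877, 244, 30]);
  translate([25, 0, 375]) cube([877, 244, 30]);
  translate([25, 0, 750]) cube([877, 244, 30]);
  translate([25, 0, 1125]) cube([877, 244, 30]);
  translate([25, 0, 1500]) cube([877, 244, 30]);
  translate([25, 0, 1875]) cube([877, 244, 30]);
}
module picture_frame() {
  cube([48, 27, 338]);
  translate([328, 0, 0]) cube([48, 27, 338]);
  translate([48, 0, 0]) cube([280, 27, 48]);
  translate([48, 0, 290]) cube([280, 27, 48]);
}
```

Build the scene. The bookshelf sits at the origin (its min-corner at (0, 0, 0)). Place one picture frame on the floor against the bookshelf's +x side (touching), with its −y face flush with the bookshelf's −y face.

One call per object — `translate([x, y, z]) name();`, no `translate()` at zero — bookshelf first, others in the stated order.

bookshelf();
translate([927, 0, 0]) picture_frame();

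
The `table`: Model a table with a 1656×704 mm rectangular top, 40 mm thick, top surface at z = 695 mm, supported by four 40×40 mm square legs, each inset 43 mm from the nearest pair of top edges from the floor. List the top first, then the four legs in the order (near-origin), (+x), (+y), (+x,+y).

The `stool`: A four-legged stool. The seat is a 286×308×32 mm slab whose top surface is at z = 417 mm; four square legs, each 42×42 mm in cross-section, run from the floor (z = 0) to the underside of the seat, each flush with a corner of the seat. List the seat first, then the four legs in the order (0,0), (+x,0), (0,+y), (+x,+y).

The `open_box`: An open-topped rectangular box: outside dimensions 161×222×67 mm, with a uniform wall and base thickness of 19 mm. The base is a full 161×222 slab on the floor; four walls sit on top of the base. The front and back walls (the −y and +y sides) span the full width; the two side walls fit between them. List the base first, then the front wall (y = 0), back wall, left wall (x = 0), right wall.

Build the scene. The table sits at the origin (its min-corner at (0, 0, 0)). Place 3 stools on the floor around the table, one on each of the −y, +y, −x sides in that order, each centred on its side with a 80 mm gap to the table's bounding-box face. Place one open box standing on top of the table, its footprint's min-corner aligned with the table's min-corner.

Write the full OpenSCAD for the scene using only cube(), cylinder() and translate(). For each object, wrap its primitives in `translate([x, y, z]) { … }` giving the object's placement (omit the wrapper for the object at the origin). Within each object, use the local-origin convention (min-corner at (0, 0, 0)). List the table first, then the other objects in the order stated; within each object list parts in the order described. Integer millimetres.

translate([0, 0, 655]) cube([1656, 704, 40]);
translate([43, 43, 0]) cube([40, 40, 655]);
translate([1573, 43, 0]) cube([40, 40, 655]);
translate([43, 621, 0]) cube([40, 40, 655]);
translate([1573, 621, 0]) cube([40, 40, 655]);
translate([685, -388, 0]) {
  translate([0, 0, 385]) cube([286, 308, 32]);
  cube([42, 42, 385]);
  translate([244, 0, 0]) cube([42, 42, 385]);
  translate([0, 266, 0]) cube([42, 42, 385]);
  translate([244, 266, 0]) cube([42, 42, 385]);
}
translate([685, 784, 0]) {
  translate([0, 0, 385]) cube([286, 308, 32]);
  cube([42, 42, 385]);
  translate([244, 0, 0]) cube([42, 42, 385]);
  translate([0, 266, 0]) cube([42, 42, 385]);
  translate([244, 266, 0]) cube([42, 42, 385]);
}
translate([-366, 198, 0]) {
  translate([0, 0, 385]) cube([286, 308, 32]);
  cube([42, 42, 385]);
  translate([244, 0, 0]) cube([42, 42, 385]);
  translate([0, 266, 0]) cube([42, 42, 385]);
  translate([244, 266, 0]) cube([42, 42, 385]);
}
translate([0, 0, 695]) {
  cube([161, 222, 19]);
  translate([0, 0, 19]) cube([161, 19, 48]);
  translate([0, 203, 19]) cube([161, 19, 48]);
  translate([0, 19, 19]) cube([19, 184, 48]);
  translate([142, 19, 19]) cube([19, 184, 48]);
}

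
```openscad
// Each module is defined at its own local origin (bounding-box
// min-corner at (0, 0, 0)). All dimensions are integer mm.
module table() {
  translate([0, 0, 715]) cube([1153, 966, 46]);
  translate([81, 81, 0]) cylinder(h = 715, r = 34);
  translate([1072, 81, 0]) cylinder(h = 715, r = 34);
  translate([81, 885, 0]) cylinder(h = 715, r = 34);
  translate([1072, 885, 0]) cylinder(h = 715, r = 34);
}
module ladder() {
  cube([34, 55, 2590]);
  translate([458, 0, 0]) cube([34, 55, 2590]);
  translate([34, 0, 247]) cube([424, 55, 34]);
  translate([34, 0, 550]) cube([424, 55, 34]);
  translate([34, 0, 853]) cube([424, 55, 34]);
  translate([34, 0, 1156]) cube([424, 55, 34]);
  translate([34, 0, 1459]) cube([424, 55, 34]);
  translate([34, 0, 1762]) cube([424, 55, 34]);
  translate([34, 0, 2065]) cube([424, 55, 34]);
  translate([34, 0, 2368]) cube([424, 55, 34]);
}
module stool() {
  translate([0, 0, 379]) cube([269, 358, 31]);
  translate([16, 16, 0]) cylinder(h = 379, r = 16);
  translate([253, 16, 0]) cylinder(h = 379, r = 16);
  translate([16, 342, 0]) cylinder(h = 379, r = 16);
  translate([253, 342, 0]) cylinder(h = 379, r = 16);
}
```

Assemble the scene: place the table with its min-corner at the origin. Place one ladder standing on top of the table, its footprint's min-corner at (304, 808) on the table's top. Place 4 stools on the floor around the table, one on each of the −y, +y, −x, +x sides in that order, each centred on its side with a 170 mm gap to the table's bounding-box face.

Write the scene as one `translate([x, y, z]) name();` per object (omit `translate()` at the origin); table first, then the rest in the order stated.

table();
translate([304, 808, 761]) ladder();
translate([442, -528, 0]) stool();
translate([442, 1136, 0]) stool();
translate([-439, 304, 0]) stool();
translate([1323, 304, 0]) stool();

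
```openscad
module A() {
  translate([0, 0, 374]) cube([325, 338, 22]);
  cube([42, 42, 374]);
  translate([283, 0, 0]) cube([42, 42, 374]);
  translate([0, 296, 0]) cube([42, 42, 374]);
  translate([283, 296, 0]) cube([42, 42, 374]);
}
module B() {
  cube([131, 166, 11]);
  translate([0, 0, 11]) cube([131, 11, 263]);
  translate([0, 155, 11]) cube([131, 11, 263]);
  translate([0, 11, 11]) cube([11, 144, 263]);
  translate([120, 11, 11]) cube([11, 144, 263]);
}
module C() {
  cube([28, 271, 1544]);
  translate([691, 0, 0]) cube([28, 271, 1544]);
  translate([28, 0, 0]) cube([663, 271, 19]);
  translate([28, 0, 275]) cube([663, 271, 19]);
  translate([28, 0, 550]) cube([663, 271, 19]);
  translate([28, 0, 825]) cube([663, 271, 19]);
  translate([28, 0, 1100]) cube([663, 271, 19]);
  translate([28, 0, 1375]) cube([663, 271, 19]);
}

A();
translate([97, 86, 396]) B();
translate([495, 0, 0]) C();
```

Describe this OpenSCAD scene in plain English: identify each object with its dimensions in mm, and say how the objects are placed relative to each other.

A is a four-legged stool. The seat is a 325×338×22 mm slab whose top surface is at z = 396 mm; four square legs, each 42×42 mm in cross-section, run from the floor (z = 0) to the underside of the seat, each flush with a corner of the seat.

B is an open-topped rectangular box: outside dimensions 131×166×274 mm, with a uniform wall and base thickness of 11 mm. The base is a full 131×166 slab on the floor; four walls sit on top of the base. The front and back walls (the −y and +y sides) span the full width; the two side walls fit between them.

C is a bookshelf 719 mm wide overall, 271 mm deep and 1544 mm tall. The two sides are 28 mm thick vertical panels. 6 horizontal shelves of 19 mm thickness span between the inner faces of the sides; the lowest shelf sits on the floor and shelves are stacked with a clear vertical gap of 256 mm between each pair.

The open box is on top of the stool, centred. The bookshelf is on the floor beside the stool on its +x side.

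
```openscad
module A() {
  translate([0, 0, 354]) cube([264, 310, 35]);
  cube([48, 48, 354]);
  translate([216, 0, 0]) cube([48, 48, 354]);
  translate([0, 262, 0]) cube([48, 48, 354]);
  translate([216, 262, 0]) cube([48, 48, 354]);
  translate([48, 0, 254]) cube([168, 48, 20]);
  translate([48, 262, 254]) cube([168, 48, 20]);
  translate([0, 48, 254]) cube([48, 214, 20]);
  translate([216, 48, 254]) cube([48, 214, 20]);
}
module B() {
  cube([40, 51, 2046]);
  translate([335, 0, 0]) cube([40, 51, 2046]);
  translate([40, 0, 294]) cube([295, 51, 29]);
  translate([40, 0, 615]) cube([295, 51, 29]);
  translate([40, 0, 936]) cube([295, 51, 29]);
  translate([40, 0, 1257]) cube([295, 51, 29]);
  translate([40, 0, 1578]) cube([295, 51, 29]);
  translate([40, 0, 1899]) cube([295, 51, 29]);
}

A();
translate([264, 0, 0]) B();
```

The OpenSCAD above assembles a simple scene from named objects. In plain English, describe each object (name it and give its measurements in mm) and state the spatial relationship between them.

A is a four-legged stool. The seat is a 264×310×35 mm slab whose top surface is at z = 389 mm; four square legs, each 48×48 mm in cross-section, run from the floor (z = 0) to the underside of the seat, each flush with a corner of the seat. Four stretchers, 48 mm wide and 20 mm tall, connect adjacent legs with their undersides at z = 254 mm, each running between the inner faces of the legs it joins and aligned with the legs' outer faces on the other axis.

B is a straight ladder. Two 40×51 mm vertical rails, 2046 mm tall, stand 375 mm apart (outside-to-outside) with their front faces coplanar on the −y side. 6 rungs, each 51 mm deep and 29 mm tall, span between the inner faces of the rails, front faces flush with the rails. The lowest rung's underside is at z = 294 mm and rungs are spaced 321 mm apart (underside to underside).

The ladder is against the stool's +x side, with their −y faces flush.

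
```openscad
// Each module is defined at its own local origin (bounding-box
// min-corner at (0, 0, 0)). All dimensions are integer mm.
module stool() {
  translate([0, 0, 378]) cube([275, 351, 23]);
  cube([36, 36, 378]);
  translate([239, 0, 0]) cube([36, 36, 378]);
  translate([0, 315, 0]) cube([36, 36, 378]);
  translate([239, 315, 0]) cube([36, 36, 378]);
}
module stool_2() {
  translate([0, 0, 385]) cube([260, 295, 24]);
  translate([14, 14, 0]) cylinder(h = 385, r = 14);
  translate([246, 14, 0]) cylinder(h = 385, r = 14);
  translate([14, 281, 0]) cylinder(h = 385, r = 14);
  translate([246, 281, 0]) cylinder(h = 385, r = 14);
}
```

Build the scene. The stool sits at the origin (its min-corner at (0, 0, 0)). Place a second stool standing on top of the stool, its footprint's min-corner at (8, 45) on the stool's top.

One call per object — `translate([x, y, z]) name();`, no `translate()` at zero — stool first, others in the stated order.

stool();
translate([8, 45, 401]) stool_2();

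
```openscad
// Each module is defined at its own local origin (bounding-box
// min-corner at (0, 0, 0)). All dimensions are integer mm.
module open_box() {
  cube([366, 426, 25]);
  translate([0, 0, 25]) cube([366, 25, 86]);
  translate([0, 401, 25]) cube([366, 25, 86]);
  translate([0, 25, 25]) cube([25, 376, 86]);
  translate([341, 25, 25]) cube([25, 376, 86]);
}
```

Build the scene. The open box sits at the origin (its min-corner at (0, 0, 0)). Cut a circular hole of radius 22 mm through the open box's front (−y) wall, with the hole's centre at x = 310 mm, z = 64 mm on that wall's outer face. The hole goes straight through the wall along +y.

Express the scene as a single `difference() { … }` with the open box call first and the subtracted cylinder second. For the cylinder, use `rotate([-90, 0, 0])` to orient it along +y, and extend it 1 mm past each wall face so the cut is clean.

difference() {
  open_box();
  translate([310, -1, 64]) rotate([-90, 0, 0]) cylinder(h = 27, r = 22);
}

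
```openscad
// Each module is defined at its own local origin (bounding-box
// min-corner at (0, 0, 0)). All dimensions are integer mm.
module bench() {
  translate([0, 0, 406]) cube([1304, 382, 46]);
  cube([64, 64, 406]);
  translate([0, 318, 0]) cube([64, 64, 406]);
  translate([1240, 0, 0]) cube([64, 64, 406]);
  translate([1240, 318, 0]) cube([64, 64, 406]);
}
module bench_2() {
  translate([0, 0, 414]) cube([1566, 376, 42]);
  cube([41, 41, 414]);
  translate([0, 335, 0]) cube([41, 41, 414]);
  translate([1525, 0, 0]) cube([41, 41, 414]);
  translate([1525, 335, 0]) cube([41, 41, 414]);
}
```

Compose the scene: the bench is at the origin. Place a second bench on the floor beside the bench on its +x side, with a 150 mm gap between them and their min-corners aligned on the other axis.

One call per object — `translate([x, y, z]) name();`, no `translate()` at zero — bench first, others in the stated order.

bench();
translate([1454, 0, 0]) bench_2();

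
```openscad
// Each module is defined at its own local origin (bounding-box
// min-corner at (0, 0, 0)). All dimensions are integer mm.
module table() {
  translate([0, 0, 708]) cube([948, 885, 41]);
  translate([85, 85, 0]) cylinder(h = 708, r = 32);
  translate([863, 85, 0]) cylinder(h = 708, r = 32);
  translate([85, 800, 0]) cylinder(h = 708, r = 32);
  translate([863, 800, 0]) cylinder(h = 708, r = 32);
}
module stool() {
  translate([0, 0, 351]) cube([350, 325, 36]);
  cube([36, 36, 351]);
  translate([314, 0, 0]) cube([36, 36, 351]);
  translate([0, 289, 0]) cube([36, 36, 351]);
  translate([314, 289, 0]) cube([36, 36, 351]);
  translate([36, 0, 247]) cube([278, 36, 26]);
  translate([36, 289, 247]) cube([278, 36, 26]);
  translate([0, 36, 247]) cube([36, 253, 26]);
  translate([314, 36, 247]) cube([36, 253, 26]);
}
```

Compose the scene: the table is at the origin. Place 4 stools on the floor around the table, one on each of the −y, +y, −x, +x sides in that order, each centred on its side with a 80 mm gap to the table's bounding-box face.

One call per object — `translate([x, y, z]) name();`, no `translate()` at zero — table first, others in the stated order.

table();
translate([299, -405, 0]) stool();
translate([299, 965, 0]) stool();
translate([-430, 280, 0]) stool();
translate([1028, 280, 0]) stool();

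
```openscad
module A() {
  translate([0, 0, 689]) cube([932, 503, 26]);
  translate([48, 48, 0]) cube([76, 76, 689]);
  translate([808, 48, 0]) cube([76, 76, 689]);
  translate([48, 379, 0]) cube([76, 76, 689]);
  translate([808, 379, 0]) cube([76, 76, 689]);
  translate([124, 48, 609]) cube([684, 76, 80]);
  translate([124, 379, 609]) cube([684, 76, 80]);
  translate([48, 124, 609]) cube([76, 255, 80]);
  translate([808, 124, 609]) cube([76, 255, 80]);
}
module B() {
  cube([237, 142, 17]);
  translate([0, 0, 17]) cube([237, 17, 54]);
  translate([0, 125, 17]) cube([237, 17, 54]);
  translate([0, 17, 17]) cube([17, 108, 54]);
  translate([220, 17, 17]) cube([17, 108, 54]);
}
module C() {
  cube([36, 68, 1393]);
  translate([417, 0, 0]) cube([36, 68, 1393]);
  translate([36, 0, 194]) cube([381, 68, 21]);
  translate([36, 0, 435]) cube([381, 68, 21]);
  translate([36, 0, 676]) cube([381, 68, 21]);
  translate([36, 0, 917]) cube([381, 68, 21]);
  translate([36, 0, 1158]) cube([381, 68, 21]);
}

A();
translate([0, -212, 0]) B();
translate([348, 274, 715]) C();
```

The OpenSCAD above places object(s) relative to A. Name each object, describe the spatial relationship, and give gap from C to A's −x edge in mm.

A is a table. B is an open box. C is a ladder. The open box is on the floor beside the table on its −y side. The ladder is on top of the table. The gap from the ladder to the table's −x edge is 348 mm.

The ladder's min-x is at 348; the table's min-x is 0; gap = 348 mm.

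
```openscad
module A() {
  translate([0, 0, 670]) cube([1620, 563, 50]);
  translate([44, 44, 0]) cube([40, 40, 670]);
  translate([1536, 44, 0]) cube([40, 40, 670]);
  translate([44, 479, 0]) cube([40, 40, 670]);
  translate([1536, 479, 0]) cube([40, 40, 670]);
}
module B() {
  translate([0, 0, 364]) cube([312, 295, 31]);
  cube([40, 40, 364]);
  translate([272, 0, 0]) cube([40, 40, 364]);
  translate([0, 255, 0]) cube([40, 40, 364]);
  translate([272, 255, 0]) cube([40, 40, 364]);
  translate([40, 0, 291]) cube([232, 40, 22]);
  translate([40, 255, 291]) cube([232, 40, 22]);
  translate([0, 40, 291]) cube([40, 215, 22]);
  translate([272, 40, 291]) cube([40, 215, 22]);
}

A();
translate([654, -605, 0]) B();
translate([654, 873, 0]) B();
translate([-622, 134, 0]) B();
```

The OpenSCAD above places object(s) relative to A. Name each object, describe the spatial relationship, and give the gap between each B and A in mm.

A is a table. B is a stool. Three stools sit around the table at the −y, +y, −x sides. The gap between each stool and the table is 310 mm.

Each stool's nearest face is 310 mm from the table's bounding box.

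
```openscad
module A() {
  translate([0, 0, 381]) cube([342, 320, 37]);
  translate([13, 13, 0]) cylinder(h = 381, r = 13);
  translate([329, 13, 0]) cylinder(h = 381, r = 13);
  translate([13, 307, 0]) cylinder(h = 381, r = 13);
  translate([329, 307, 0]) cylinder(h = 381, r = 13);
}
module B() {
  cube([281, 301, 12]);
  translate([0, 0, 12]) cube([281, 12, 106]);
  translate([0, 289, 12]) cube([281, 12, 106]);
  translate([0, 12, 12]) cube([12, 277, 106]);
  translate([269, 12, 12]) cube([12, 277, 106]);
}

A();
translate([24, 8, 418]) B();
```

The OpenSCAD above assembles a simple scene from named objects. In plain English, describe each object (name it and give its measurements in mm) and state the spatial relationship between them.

A is a four-legged stool. The seat is a 342×320×37 mm slab whose top surface is at z = 418 mm; four round legs, each 26 mm in diameter, run from the floor (z = 0) to the underside of the seat, each leg's axis is inset half a diameter from the nearest pair of seat edges (so the leg's bounding box is flush with the corner).

B is an open storage box with external size 281×301×118 mm and wall thickness 12 mm (the base is also 12 mm thick). The base covers the whole footprint; the four walls stand on the base, with the y-facing walls full-width and the x-facing walls fitting between their inner faces.

The open box is on top of the stool.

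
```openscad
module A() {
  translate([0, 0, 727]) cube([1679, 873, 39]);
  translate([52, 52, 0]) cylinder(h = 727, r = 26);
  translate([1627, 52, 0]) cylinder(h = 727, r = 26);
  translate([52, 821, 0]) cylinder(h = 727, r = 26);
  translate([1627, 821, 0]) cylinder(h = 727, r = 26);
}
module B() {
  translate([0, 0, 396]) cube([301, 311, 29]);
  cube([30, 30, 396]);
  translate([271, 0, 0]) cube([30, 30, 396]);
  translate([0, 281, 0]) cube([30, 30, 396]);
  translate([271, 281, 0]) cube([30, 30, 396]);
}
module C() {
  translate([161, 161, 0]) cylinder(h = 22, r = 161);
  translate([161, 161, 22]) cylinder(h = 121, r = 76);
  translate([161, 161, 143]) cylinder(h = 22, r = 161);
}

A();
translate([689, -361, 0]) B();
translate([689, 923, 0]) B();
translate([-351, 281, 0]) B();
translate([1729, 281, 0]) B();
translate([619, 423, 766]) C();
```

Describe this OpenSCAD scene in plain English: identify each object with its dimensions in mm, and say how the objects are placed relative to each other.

A is a table with a 1679×873 mm rectangular top, 39 mm thick, top surface at z = 766 mm, supported by four round legs of 52 mm diameter, each leg's bounding box inset 26 mm from the nearest pair of top edges, running from the floor.

B is a four-legged stool. The seat is a 301×311×29 mm slab whose top surface is at z = 425 mm; four square legs, each 30×30 mm in cross-section, run from the floor (z = 0) to the underside of the seat, each flush with a corner of the seat.

C is a spool: two coaxial disc flanges of radius 161 mm and thickness 22 mm, joined by a core cylinder of radius 76 mm and height 121 mm. The lower flange rests on z = 0 and the three cylinders share a vertical axis.

Four stools sit around the table at the −y, +y, −x, +x sides. The spool is on top of the table.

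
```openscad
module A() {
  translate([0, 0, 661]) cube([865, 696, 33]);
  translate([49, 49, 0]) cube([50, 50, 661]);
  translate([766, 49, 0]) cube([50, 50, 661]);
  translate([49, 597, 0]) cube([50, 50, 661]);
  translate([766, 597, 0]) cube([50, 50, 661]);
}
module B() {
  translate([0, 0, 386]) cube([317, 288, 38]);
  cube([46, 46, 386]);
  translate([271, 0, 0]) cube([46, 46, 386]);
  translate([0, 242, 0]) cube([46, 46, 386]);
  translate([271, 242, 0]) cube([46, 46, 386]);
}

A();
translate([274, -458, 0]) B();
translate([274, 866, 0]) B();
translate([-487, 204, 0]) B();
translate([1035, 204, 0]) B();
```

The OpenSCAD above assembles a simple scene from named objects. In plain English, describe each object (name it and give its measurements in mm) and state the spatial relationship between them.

A is a rectangular dining table. The top is 865×696×33 mm with its upper surface at z = 694 mm. It stands on four 50×50 mm square legs, each inset 49 mm from the nearest pair of top edges, running from the floor to the underside of the top.

B is a four-legged stool. The seat is 317×288 mm, 38 mm thick, top at z = 424 mm. It stands on four square legs, each 46×46 mm in cross-section, from z = 0 to the seat underside, each flush with a corner of the seat.

Four stools sit around the table at the −y, +y, −x, +x sides.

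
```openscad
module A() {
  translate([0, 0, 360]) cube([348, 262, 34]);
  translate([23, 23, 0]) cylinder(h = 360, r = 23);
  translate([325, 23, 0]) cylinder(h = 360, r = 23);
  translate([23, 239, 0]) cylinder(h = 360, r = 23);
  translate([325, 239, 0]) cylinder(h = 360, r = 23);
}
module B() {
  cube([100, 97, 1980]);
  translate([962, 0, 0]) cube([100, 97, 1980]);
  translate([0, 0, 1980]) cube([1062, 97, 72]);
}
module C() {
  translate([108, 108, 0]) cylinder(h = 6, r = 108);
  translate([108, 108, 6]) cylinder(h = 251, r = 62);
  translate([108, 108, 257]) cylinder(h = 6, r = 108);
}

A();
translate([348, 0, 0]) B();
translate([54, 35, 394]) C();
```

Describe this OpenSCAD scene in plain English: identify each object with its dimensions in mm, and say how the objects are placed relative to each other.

A is a simple wooden stool: a rectangular seat 348 mm (x) by 262 mm (y), 34 mm thick, top face at z = 394 mm, on four round legs, each 46 mm in diameter. The legs rest on z = 0, each leg's axis is inset half a diameter from the nearest pair of seat edges (so the leg's bounding box is flush with the corner).

B is a rectangular door frame: two vertical jambs of 100×97 mm section, 1980 mm tall, with a clear opening 862 mm wide between their inner faces. A header 72 mm tall and 97 mm deep lies on top of the jambs and spans the full outside width.

C is a spool: two coaxial disc flanges of radius 108 mm and thickness 6 mm, joined by a core cylinder of radius 62 mm and height 251 mm. The lower flange rests on z = 0 and the three cylinders share a vertical axis.

The door frame is against the stool's +x side, with their −y faces flush. The spool is on top of the stool.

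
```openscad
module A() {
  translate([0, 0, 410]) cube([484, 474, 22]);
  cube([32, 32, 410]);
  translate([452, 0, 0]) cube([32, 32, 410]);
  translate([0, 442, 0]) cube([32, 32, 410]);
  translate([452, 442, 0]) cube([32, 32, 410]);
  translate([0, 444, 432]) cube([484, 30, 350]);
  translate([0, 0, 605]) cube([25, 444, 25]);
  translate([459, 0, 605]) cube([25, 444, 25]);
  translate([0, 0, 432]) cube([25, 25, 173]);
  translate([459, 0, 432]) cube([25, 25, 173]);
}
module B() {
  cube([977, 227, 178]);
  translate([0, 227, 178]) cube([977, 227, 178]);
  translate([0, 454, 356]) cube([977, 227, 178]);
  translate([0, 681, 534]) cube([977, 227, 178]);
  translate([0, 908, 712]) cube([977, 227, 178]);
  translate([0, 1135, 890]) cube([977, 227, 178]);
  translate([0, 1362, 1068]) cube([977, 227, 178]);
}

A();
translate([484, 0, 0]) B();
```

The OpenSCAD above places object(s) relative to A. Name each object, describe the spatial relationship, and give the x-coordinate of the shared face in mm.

A is a chair. B is a staircase. The staircase is against the chair's +x side, with their −y faces flush. The x-coordinate of the shared face is 484 mm.

The chair's +x face and the staircase's −x face are both at x = 484 mm.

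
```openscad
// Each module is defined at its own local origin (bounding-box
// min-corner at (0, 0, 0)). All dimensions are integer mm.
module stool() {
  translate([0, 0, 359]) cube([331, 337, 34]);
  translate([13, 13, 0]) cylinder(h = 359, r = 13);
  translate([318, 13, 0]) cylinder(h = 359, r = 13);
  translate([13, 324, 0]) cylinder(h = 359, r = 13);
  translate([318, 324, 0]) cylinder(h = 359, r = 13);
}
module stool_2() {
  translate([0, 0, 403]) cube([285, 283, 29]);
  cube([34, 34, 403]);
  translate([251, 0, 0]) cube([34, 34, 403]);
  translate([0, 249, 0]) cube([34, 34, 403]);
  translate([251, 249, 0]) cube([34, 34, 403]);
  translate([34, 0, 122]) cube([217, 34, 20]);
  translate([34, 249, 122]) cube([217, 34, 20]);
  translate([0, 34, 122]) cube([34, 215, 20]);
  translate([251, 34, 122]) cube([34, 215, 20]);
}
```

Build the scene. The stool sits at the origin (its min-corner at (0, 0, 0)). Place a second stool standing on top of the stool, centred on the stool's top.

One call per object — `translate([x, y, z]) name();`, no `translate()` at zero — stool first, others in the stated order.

stool();
translate([23, 27, 393]) stool_2();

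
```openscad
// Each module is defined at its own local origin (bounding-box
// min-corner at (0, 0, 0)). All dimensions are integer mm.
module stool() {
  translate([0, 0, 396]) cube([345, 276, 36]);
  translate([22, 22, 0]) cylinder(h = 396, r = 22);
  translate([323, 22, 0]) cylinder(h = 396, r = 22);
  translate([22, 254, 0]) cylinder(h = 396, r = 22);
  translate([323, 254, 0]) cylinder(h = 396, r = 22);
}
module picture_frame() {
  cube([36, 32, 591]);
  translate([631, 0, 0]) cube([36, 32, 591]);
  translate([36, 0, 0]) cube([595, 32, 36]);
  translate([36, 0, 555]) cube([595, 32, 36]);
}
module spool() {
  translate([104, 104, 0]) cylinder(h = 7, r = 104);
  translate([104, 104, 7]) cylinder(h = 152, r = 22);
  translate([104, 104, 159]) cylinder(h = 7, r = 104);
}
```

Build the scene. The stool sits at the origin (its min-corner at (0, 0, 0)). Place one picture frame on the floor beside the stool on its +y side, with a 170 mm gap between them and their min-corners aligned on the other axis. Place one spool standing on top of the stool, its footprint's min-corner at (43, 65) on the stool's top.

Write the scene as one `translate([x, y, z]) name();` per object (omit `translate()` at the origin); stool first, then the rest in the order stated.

stool();
translate([0, 446, 0]) picture_frame();
translate([43, 65, 432]) spool();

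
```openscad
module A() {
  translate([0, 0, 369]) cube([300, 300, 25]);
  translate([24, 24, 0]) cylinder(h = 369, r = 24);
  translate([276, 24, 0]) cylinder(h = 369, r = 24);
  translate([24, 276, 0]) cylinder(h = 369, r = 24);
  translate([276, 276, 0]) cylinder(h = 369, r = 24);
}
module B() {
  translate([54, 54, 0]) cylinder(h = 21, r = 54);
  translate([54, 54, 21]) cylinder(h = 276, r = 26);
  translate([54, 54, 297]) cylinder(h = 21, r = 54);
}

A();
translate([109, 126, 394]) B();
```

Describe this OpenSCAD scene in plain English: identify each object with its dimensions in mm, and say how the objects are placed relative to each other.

A is a four-legged stool. The seat is 300×300 mm, 25 mm thick, top at z = 394 mm. It stands on four round legs, each 48 mm in diameter, from z = 0 to the seat underside, each leg's axis is inset half a diameter from the nearest pair of seat edges (so the leg's bounding box is flush with the corner).

B is a spool: two coaxial disc flanges of radius 54 mm and thickness 21 mm, joined by a core cylinder of radius 26 mm and height 276 mm. The lower flange rests on z = 0 and the three cylinders share a vertical axis.

The spool is on top of the stool.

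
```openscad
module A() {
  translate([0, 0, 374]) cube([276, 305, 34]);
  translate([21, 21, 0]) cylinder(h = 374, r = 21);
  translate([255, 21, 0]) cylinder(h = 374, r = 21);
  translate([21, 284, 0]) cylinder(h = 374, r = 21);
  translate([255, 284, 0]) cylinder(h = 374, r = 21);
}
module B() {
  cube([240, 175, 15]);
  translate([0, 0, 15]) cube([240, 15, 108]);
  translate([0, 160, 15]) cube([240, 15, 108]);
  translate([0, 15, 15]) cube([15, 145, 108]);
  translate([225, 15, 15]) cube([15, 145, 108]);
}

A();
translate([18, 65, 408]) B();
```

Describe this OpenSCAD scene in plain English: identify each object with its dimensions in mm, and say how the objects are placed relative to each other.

A is a four-legged stool. The seat is a 276×305×34 mm slab whose top surface is at z = 408 mm; four round legs, each 42 mm in diameter, run from the floor (z = 0) to the underside of the seat, each leg's axis is inset half a diameter from the nearest pair of seat edges (so the leg's bounding box is flush with the corner).

B is an open storage box with external size 240×175×123 mm and wall thickness 15 mm (the base is also 15 mm thick). The base covers the whole footprint; the four walls stand on the base, with the y-facing walls full-width and the x-facing walls fitting between their inner faces.

The open box is on top of the stool, centred.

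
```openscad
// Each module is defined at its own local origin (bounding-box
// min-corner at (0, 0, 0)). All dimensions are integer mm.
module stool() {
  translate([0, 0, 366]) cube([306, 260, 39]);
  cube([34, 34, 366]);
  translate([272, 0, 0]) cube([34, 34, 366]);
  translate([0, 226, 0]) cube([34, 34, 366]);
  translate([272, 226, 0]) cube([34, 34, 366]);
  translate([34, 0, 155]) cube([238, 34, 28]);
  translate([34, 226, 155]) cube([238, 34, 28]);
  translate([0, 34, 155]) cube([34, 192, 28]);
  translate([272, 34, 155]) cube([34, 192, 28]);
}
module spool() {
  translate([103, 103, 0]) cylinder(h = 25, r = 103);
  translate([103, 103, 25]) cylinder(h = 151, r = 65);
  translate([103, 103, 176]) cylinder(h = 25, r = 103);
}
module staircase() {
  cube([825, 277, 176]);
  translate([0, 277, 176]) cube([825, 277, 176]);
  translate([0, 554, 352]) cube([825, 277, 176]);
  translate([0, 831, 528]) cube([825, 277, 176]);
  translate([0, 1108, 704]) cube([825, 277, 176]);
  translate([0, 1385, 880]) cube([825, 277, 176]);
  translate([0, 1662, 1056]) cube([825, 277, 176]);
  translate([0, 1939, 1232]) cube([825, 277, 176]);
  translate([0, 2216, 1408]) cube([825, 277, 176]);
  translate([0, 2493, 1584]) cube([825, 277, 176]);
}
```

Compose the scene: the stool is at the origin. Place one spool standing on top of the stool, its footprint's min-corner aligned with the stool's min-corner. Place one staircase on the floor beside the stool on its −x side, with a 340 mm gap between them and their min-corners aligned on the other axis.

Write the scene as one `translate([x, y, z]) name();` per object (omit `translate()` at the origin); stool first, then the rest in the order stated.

stool();
translate([0, 0, 405]) spool();
translate([-1165, 0, 0]) staircase();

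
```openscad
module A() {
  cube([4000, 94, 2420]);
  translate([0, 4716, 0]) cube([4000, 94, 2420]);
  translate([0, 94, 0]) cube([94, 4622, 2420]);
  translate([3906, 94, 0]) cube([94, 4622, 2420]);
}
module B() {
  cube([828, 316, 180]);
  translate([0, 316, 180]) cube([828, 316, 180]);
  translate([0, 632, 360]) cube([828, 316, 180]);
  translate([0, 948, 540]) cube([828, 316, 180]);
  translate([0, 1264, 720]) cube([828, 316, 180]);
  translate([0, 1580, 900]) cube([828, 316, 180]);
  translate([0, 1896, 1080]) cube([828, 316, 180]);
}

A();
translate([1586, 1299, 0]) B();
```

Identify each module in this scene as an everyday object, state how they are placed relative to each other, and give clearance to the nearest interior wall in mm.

A is a house frame. B is a staircase. The staircase sits inside the house frame, centred. The clearance to the nearest interior wall is 1205 mm.

Clearances: x = 1492, y = 1205; minimum 1205 mm.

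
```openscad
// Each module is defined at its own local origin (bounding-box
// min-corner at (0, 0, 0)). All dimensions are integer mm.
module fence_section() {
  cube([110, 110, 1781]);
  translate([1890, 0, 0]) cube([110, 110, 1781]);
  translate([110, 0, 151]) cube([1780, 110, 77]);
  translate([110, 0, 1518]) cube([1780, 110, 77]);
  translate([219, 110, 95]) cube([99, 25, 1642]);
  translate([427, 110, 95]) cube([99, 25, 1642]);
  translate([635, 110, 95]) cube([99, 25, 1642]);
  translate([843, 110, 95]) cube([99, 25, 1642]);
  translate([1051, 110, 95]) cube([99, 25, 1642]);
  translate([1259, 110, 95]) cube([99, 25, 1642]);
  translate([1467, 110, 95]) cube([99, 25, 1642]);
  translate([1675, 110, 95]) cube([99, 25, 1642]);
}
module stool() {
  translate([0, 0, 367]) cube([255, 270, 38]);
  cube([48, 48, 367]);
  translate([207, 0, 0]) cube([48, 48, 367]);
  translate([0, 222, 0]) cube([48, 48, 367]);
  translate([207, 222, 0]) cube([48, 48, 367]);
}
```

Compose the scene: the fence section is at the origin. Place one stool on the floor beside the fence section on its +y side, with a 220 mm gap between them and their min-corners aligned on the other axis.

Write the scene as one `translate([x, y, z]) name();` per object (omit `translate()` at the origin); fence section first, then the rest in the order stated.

fence_section();
translate([0, 355, 0]) stool();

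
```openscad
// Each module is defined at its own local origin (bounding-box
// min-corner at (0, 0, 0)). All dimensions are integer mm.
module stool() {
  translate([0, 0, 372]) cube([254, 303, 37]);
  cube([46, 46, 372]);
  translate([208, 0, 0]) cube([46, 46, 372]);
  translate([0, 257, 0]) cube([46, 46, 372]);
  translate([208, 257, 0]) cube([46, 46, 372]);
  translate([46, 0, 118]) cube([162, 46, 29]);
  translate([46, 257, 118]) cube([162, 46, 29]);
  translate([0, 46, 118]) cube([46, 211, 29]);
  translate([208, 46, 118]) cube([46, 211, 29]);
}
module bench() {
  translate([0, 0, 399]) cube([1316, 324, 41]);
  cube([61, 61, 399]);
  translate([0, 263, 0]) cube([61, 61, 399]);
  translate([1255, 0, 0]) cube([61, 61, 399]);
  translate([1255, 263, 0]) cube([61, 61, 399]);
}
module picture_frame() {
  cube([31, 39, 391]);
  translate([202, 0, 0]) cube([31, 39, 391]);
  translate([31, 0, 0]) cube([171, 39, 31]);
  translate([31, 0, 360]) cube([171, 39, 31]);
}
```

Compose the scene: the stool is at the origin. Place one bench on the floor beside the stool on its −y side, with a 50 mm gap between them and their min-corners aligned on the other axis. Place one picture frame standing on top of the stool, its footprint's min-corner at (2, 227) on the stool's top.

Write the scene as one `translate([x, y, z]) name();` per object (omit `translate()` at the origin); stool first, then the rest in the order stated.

stool();
translate([0, -374, 0]) bench();
translate([2, 227, 409]) picture_frame();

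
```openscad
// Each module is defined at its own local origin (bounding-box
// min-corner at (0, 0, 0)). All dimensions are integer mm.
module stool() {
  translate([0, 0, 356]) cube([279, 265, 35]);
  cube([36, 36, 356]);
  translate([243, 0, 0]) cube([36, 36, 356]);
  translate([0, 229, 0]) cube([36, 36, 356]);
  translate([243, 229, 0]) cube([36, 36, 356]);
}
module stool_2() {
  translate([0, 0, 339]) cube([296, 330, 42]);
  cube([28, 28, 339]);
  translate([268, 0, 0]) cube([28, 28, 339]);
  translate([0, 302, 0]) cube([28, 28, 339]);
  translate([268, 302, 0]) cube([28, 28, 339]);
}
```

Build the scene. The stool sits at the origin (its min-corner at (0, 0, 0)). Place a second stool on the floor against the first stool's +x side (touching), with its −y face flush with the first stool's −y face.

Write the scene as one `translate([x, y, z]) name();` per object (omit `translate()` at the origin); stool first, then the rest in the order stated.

stool();
translate([279, 0, 0]) stool_2();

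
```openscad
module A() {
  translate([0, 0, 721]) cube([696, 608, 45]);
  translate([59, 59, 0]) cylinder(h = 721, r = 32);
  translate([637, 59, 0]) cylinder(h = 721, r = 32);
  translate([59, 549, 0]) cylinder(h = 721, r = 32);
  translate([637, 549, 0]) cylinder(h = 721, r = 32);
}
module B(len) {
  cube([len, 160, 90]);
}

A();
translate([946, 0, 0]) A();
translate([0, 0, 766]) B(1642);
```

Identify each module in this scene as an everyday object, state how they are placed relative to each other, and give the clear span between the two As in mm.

Second table starts at x = 946; first ends at x = 696; clear span = 946 − 696 = 250 mm.

A is a table. B is a beam. A beam spans the tops of two tables. The clear span between the two tables is 250 mm.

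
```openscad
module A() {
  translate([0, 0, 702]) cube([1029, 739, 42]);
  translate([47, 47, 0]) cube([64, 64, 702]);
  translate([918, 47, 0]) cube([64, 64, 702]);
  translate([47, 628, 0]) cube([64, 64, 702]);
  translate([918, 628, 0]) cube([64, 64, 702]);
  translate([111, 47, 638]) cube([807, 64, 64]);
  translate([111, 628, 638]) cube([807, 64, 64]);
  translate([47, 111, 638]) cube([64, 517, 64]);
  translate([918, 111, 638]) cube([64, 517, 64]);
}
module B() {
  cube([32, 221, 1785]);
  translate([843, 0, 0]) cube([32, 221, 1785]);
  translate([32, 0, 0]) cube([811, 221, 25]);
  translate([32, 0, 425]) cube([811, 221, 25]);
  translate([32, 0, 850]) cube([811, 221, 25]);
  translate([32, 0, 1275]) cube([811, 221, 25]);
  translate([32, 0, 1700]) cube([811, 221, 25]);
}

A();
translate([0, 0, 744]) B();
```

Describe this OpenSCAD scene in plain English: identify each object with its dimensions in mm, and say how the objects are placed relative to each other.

A is a rectangular dining table. The top is 1029×739×42 mm with its upper surface at z = 744 mm. It stands on four 64×64 mm square legs, each inset 47 mm from the nearest pair of top edges, running from the floor to the underside of the top. Four apron rails, 64 mm thick and 64 mm tall, run between adjacent legs with their top edges flush with the underside of the top and their outer faces flush with the legs' outer faces.

B is an open bookshelf. Two side panels, each 32 mm thick, 221 mm deep and 1785 mm tall, stand 875 mm apart (outside-to-outside). Between them sit 5 shelves, each 25 mm thick and 221 mm deep, spanning the full gap between the sides. The bottom shelf rests on the floor (its underside at z = 0) and the clear gap between one shelf's top and the next shelf's underside is 400 mm.

The bookshelf is on top of the table.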